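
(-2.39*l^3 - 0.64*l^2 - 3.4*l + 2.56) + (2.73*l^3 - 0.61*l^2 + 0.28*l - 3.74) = 0.34*l^3 - 1.25*l^2 - 3.12*l - 1.18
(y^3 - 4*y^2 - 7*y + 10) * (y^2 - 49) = y^5 - 4*y^4 - 56*y^3 + 206*y^2 + 343*y - 490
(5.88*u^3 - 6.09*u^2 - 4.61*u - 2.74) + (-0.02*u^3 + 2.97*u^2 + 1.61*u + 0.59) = 5.86*u^3 - 3.12*u^2 - 3.0*u - 2.15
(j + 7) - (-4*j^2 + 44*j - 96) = 4*j^2 - 43*j + 103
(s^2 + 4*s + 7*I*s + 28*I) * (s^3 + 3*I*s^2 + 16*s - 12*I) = s^5 + 4*s^4 + 10*I*s^4 - 5*s^3 + 40*I*s^3 - 20*s^2 + 100*I*s^2 + 84*s + 400*I*s + 336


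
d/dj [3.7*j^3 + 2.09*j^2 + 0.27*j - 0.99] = 11.1*j^2 + 4.18*j + 0.27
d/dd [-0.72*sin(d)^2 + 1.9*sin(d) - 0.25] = (1.9 - 1.44*sin(d))*cos(d)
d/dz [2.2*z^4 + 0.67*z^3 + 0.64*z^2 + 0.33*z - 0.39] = 8.8*z^3 + 2.01*z^2 + 1.28*z + 0.33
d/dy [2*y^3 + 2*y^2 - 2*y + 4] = 6*y^2 + 4*y - 2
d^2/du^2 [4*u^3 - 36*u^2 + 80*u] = 24*u - 72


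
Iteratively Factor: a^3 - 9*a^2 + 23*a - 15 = (a - 1)*(a^2 - 8*a + 15) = (a - 3)*(a - 1)*(a - 5)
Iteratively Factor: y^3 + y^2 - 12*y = (y)*(y^2 + y - 12) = y*(y - 3)*(y + 4)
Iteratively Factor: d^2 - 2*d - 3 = (d + 1)*(d - 3)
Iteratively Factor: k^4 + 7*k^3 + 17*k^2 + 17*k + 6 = (k + 1)*(k^3 + 6*k^2 + 11*k + 6) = (k + 1)*(k + 3)*(k^2 + 3*k + 2) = (k + 1)^2*(k + 3)*(k + 2)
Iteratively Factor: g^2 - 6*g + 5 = (g - 5)*(g - 1)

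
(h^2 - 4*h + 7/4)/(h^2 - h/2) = (h - 7/2)/h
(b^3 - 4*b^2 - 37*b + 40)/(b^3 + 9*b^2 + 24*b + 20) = (b^2 - 9*b + 8)/(b^2 + 4*b + 4)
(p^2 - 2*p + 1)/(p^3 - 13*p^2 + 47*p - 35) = (p - 1)/(p^2 - 12*p + 35)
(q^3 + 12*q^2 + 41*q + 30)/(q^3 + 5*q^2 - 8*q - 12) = (q + 5)/(q - 2)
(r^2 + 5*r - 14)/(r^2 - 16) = (r^2 + 5*r - 14)/(r^2 - 16)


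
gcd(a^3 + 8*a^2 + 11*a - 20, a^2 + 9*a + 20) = a^2 + 9*a + 20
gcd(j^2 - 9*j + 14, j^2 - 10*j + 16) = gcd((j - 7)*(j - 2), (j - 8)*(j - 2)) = j - 2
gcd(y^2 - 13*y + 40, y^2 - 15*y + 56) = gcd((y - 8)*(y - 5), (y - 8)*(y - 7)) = y - 8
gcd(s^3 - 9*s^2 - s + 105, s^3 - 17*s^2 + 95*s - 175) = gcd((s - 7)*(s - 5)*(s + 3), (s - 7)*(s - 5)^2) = s^2 - 12*s + 35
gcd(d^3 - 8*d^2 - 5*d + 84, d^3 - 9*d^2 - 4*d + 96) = d^2 - d - 12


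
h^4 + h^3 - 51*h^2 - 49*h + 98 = (h - 7)*(h - 1)*(h + 2)*(h + 7)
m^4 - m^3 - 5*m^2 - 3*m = m*(m - 3)*(m + 1)^2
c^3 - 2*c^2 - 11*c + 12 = (c - 4)*(c - 1)*(c + 3)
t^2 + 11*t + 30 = (t + 5)*(t + 6)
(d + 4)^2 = d^2 + 8*d + 16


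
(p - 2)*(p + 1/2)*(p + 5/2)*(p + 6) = p^4 + 7*p^3 + 5*p^2/4 - 31*p - 15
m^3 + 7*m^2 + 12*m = m*(m + 3)*(m + 4)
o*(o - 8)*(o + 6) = o^3 - 2*o^2 - 48*o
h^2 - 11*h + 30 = (h - 6)*(h - 5)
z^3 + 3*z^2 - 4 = (z - 1)*(z + 2)^2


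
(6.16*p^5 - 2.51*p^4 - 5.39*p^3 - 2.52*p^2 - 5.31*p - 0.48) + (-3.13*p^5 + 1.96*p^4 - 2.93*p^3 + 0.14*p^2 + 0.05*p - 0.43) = 3.03*p^5 - 0.55*p^4 - 8.32*p^3 - 2.38*p^2 - 5.26*p - 0.91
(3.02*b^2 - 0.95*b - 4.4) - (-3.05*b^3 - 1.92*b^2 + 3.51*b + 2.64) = 3.05*b^3 + 4.94*b^2 - 4.46*b - 7.04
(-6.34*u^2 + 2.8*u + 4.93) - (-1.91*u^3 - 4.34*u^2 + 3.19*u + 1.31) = 1.91*u^3 - 2.0*u^2 - 0.39*u + 3.62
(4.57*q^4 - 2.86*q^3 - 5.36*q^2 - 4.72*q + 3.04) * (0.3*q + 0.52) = 1.371*q^5 + 1.5184*q^4 - 3.0952*q^3 - 4.2032*q^2 - 1.5424*q + 1.5808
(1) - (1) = 0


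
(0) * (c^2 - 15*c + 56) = 0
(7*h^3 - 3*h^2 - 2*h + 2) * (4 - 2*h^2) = -14*h^5 + 6*h^4 + 32*h^3 - 16*h^2 - 8*h + 8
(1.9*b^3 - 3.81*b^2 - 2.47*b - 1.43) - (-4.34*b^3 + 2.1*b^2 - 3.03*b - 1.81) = 6.24*b^3 - 5.91*b^2 + 0.56*b + 0.38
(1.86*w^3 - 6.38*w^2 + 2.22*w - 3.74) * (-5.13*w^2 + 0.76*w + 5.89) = -9.5418*w^5 + 34.143*w^4 - 5.282*w^3 - 16.7048*w^2 + 10.2334*w - 22.0286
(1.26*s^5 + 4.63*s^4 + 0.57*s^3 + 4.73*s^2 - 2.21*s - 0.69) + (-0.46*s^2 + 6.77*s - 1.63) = 1.26*s^5 + 4.63*s^4 + 0.57*s^3 + 4.27*s^2 + 4.56*s - 2.32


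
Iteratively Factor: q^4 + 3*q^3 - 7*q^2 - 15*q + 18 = (q - 2)*(q^3 + 5*q^2 + 3*q - 9) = (q - 2)*(q - 1)*(q^2 + 6*q + 9) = (q - 2)*(q - 1)*(q + 3)*(q + 3)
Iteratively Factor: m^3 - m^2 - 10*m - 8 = (m - 4)*(m^2 + 3*m + 2) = (m - 4)*(m + 2)*(m + 1)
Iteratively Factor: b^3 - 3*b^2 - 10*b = (b + 2)*(b^2 - 5*b) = b*(b + 2)*(b - 5)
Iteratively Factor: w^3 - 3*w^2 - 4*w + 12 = (w + 2)*(w^2 - 5*w + 6) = (w - 2)*(w + 2)*(w - 3)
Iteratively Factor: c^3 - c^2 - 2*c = (c + 1)*(c^2 - 2*c) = (c - 2)*(c + 1)*(c)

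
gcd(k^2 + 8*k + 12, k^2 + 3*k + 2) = k + 2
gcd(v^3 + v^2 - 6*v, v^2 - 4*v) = v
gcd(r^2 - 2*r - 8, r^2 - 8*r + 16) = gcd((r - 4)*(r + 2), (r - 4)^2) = r - 4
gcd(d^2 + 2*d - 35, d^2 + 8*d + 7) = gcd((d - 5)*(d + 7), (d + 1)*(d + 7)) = d + 7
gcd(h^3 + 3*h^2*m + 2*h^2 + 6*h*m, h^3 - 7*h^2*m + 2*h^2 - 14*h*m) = h^2 + 2*h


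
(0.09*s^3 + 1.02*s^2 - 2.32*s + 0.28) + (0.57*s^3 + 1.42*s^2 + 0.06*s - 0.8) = 0.66*s^3 + 2.44*s^2 - 2.26*s - 0.52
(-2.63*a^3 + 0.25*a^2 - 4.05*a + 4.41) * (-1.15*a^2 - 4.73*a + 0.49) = 3.0245*a^5 + 12.1524*a^4 + 2.1863*a^3 + 14.2075*a^2 - 22.8438*a + 2.1609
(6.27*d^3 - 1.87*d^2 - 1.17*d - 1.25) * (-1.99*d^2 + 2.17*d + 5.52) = -12.4773*d^5 + 17.3272*d^4 + 32.8808*d^3 - 10.3738*d^2 - 9.1709*d - 6.9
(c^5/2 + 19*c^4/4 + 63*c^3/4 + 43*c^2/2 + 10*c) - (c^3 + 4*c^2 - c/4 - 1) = c^5/2 + 19*c^4/4 + 59*c^3/4 + 35*c^2/2 + 41*c/4 + 1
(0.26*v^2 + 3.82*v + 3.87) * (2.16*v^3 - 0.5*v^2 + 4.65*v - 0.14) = 0.5616*v^5 + 8.1212*v^4 + 7.6582*v^3 + 15.7916*v^2 + 17.4607*v - 0.5418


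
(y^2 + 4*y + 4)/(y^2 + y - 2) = (y + 2)/(y - 1)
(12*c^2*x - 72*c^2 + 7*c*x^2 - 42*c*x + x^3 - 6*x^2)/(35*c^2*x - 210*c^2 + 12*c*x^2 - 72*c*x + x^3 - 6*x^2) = (12*c^2 + 7*c*x + x^2)/(35*c^2 + 12*c*x + x^2)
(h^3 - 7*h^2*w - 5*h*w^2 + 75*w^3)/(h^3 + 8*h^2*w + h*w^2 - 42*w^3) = (-h^2 + 10*h*w - 25*w^2)/(-h^2 - 5*h*w + 14*w^2)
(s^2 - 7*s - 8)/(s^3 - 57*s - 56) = 1/(s + 7)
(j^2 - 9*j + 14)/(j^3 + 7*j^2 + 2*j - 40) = (j - 7)/(j^2 + 9*j + 20)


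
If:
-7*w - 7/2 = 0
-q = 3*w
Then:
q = 3/2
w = -1/2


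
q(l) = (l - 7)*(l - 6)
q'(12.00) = 11.00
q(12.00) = 30.00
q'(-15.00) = -43.00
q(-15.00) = 462.00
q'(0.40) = -12.20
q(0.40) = 36.96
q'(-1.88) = -16.76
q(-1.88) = 69.97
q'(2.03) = -8.94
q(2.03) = 19.73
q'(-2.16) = -17.32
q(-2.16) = 74.75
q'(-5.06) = -23.12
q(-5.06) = 133.38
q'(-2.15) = -17.30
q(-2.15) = 74.57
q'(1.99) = -9.02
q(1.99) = 20.09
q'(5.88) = -1.24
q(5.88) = 0.13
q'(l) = 2*l - 13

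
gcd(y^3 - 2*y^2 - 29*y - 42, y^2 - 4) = y + 2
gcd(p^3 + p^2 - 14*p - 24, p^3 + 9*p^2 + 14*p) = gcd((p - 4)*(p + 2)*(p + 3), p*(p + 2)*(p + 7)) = p + 2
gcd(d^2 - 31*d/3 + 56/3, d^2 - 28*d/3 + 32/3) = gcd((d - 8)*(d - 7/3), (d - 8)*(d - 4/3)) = d - 8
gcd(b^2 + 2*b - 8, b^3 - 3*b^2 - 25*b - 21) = 1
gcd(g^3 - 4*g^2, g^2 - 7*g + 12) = g - 4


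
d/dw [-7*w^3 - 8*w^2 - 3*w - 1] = -21*w^2 - 16*w - 3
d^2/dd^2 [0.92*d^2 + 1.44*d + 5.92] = 1.84000000000000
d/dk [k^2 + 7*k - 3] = 2*k + 7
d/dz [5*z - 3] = 5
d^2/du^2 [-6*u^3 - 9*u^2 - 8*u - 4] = -36*u - 18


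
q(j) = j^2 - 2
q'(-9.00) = -18.00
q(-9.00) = 79.00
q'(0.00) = 0.00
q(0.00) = -2.00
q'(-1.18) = -2.36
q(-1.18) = -0.61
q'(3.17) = 6.34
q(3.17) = 8.05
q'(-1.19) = -2.38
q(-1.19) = -0.58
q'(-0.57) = -1.14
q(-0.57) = -1.68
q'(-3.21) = -6.42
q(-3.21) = 8.30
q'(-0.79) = -1.58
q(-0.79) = -1.38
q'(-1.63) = -3.26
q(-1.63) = 0.66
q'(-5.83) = -11.66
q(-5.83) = 31.99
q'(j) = 2*j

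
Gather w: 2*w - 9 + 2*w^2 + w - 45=2*w^2 + 3*w - 54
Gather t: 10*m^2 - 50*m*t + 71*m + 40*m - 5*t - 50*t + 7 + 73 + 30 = 10*m^2 + 111*m + t*(-50*m - 55) + 110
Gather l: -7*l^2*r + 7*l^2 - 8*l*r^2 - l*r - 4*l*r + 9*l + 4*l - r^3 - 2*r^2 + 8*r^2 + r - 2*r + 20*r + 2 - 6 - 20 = l^2*(7 - 7*r) + l*(-8*r^2 - 5*r + 13) - r^3 + 6*r^2 + 19*r - 24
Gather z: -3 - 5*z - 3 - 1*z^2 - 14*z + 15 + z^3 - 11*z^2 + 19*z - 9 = z^3 - 12*z^2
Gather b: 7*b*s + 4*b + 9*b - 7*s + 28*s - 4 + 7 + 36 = b*(7*s + 13) + 21*s + 39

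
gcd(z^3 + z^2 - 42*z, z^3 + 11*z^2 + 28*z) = z^2 + 7*z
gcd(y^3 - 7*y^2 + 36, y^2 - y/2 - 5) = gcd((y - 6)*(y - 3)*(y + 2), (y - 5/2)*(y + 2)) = y + 2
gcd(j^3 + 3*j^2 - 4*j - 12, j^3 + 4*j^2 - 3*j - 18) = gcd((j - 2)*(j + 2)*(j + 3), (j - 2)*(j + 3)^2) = j^2 + j - 6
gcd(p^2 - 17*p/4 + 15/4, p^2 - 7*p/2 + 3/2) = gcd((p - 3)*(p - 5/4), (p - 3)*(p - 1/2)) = p - 3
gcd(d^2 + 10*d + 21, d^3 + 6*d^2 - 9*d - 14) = d + 7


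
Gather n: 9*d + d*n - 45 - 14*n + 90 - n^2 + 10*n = 9*d - n^2 + n*(d - 4) + 45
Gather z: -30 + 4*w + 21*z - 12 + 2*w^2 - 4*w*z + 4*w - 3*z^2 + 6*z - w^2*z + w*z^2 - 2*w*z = 2*w^2 + 8*w + z^2*(w - 3) + z*(-w^2 - 6*w + 27) - 42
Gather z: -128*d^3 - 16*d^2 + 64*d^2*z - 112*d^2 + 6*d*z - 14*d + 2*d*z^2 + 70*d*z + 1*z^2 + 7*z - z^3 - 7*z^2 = -128*d^3 - 128*d^2 - 14*d - z^3 + z^2*(2*d - 6) + z*(64*d^2 + 76*d + 7)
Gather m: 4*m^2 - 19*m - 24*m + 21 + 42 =4*m^2 - 43*m + 63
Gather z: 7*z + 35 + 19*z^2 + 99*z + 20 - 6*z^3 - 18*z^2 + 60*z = -6*z^3 + z^2 + 166*z + 55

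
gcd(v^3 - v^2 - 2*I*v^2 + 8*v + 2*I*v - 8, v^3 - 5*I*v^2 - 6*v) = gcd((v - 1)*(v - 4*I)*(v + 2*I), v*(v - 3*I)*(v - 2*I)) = 1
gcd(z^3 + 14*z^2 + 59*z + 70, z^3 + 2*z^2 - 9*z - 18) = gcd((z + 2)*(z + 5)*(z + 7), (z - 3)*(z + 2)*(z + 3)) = z + 2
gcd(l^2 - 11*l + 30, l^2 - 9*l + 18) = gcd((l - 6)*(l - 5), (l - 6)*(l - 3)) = l - 6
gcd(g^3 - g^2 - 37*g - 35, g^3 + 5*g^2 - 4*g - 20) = g + 5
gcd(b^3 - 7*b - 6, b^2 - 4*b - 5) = b + 1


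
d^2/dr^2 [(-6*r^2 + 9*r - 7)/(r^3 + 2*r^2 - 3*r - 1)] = 2*(-6*r^6 + 27*r^5 - 42*r^4 - 127*r^3 - 3*r^2 + 159*r - 110)/(r^9 + 6*r^8 + 3*r^7 - 31*r^6 - 21*r^5 + 60*r^4 + 12*r^3 - 21*r^2 - 9*r - 1)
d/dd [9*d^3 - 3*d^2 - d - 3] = 27*d^2 - 6*d - 1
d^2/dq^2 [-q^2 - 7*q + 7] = -2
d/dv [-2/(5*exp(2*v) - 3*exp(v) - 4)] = (20*exp(v) - 6)*exp(v)/(-5*exp(2*v) + 3*exp(v) + 4)^2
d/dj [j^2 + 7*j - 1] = 2*j + 7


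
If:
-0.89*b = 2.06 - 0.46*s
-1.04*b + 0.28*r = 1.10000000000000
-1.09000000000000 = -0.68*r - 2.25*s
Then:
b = -1.69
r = -2.37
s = 1.20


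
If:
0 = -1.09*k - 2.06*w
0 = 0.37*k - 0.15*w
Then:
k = 0.00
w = 0.00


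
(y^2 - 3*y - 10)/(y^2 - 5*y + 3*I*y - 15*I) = (y + 2)/(y + 3*I)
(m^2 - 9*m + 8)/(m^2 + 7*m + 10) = (m^2 - 9*m + 8)/(m^2 + 7*m + 10)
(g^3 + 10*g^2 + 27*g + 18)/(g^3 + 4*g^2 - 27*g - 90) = (g + 1)/(g - 5)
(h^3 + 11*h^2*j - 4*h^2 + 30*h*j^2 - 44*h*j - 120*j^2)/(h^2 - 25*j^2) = (h^2 + 6*h*j - 4*h - 24*j)/(h - 5*j)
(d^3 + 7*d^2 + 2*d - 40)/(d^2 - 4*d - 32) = (d^2 + 3*d - 10)/(d - 8)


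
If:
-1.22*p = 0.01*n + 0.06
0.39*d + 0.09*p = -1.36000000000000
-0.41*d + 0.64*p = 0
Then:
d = -3.04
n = 231.44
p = -1.95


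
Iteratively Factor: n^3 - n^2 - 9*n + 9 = (n - 3)*(n^2 + 2*n - 3) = (n - 3)*(n - 1)*(n + 3)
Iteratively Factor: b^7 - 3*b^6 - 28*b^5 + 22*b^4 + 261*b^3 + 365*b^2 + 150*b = (b - 5)*(b^6 + 2*b^5 - 18*b^4 - 68*b^3 - 79*b^2 - 30*b) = b*(b - 5)*(b^5 + 2*b^4 - 18*b^3 - 68*b^2 - 79*b - 30) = b*(b - 5)*(b + 1)*(b^4 + b^3 - 19*b^2 - 49*b - 30) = b*(b - 5)^2*(b + 1)*(b^3 + 6*b^2 + 11*b + 6) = b*(b - 5)^2*(b + 1)*(b + 3)*(b^2 + 3*b + 2) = b*(b - 5)^2*(b + 1)^2*(b + 3)*(b + 2)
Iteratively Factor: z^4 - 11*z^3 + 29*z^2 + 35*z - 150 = (z - 3)*(z^3 - 8*z^2 + 5*z + 50) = (z - 3)*(z + 2)*(z^2 - 10*z + 25) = (z - 5)*(z - 3)*(z + 2)*(z - 5)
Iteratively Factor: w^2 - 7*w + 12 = (w - 4)*(w - 3)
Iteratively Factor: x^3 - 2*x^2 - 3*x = (x - 3)*(x^2 + x) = x*(x - 3)*(x + 1)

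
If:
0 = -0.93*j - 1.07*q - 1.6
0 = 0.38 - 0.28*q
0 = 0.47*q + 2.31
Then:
No Solution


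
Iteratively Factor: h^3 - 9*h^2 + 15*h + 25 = (h - 5)*(h^2 - 4*h - 5) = (h - 5)*(h + 1)*(h - 5)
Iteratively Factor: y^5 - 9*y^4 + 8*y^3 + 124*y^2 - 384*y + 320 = (y - 2)*(y^4 - 7*y^3 - 6*y^2 + 112*y - 160) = (y - 4)*(y - 2)*(y^3 - 3*y^2 - 18*y + 40) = (y - 5)*(y - 4)*(y - 2)*(y^2 + 2*y - 8) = (y - 5)*(y - 4)*(y - 2)^2*(y + 4)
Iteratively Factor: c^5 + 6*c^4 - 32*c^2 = (c - 2)*(c^4 + 8*c^3 + 16*c^2) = c*(c - 2)*(c^3 + 8*c^2 + 16*c) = c^2*(c - 2)*(c^2 + 8*c + 16) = c^2*(c - 2)*(c + 4)*(c + 4)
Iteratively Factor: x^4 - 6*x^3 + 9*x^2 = (x - 3)*(x^3 - 3*x^2) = (x - 3)^2*(x^2) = x*(x - 3)^2*(x)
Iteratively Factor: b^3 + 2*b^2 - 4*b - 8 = (b + 2)*(b^2 - 4) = (b - 2)*(b + 2)*(b + 2)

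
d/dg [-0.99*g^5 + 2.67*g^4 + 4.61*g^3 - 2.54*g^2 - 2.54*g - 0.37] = -4.95*g^4 + 10.68*g^3 + 13.83*g^2 - 5.08*g - 2.54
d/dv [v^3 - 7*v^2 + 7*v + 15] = 3*v^2 - 14*v + 7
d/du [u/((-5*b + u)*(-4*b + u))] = 20*b^2/((4*b - u)^2*(5*b - u)^2) - u^2/((4*b - u)^2*(5*b - u)^2)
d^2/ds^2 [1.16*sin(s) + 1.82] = -1.16*sin(s)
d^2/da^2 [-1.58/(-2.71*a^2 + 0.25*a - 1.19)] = (-23.207356*a^2 + 2.1409*a + 1.58*(5.42*a - 0.25)*(10.84*a - 0.5) - 10.190684)/(2.71*a^2 - 0.25*a + 1.19)^3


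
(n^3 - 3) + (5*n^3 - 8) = 6*n^3 - 11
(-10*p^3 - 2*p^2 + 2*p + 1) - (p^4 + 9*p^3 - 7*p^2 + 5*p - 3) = -p^4 - 19*p^3 + 5*p^2 - 3*p + 4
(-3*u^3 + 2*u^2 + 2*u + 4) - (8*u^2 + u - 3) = -3*u^3 - 6*u^2 + u + 7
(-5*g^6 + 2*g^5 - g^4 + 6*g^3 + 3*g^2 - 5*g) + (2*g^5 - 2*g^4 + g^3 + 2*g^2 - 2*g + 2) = -5*g^6 + 4*g^5 - 3*g^4 + 7*g^3 + 5*g^2 - 7*g + 2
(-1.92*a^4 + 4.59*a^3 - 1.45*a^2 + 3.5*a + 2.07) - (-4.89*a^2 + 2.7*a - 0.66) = -1.92*a^4 + 4.59*a^3 + 3.44*a^2 + 0.8*a + 2.73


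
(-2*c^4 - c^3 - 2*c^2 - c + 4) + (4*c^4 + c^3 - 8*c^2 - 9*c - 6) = 2*c^4 - 10*c^2 - 10*c - 2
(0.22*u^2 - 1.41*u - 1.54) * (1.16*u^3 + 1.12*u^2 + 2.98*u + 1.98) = 0.2552*u^5 - 1.3892*u^4 - 2.71*u^3 - 5.491*u^2 - 7.381*u - 3.0492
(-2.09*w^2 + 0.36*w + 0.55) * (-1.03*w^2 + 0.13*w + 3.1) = 2.1527*w^4 - 0.6425*w^3 - 6.9987*w^2 + 1.1875*w + 1.705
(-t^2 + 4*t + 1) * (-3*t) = 3*t^3 - 12*t^2 - 3*t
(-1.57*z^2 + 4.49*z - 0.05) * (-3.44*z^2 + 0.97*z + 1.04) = 5.4008*z^4 - 16.9685*z^3 + 2.8945*z^2 + 4.6211*z - 0.052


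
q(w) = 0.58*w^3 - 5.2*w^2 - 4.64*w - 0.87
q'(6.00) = -4.40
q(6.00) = -90.63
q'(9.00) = 42.70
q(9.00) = -41.01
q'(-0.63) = 2.60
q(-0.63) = -0.16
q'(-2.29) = 28.30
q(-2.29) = -24.48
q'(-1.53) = 15.35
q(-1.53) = -8.02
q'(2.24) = -19.21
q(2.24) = -30.84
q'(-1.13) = 9.33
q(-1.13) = -3.10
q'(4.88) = -13.95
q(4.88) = -79.94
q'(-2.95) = 41.18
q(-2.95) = -47.32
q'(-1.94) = 22.08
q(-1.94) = -15.67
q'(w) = 1.74*w^2 - 10.4*w - 4.64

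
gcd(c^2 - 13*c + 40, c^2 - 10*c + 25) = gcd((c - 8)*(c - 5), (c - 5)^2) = c - 5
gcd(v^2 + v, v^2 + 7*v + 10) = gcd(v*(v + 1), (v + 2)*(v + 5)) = 1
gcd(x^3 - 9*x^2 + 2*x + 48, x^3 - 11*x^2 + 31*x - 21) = x - 3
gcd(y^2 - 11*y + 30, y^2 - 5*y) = y - 5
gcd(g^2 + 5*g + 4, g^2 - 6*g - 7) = g + 1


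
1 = 1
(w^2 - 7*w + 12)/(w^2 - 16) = (w - 3)/(w + 4)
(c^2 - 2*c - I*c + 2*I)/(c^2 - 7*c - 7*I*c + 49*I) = (c^2 - 2*c - I*c + 2*I)/(c^2 - 7*c - 7*I*c + 49*I)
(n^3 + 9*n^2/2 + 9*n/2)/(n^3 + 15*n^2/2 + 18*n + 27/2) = n/(n + 3)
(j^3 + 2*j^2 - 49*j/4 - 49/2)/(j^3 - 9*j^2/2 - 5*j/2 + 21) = (j + 7/2)/(j - 3)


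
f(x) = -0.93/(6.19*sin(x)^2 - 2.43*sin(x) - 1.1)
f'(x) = -0.93*(-12.38*sin(x)*cos(x) + 2.43*cos(x))/(6.19*sin(x)^2 - 2.43*sin(x) - 1.1)^2 = (11.5134*sin(x) - 2.2599)*cos(x)/(-6.19*sin(x)^2 + 2.43*sin(x) + 1.1)^2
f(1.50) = -0.35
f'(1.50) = 0.09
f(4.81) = -0.12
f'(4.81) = -0.02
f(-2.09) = -0.16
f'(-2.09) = 0.19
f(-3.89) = -8.25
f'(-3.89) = -321.69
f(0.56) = 1.44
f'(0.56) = 7.87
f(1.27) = -0.42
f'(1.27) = 0.52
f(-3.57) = 0.89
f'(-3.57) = -2.12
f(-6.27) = 0.82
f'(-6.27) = -1.65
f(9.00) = 0.89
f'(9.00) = -2.05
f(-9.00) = -0.98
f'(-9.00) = 7.03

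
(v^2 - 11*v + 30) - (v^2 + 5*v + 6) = 24 - 16*v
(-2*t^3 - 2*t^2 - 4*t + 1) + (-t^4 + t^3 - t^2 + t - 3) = -t^4 - t^3 - 3*t^2 - 3*t - 2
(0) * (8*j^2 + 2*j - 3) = 0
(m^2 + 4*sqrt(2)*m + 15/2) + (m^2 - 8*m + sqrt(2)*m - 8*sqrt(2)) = 2*m^2 - 8*m + 5*sqrt(2)*m - 8*sqrt(2) + 15/2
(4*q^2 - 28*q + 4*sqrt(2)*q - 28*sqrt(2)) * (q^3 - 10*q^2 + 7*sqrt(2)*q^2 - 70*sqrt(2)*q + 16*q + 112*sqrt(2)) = 4*q^5 - 68*q^4 + 32*sqrt(2)*q^4 - 544*sqrt(2)*q^3 + 400*q^3 - 1400*q^2 + 2752*sqrt(2)*q^2 - 3584*sqrt(2)*q + 4816*q - 6272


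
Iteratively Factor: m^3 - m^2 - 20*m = (m)*(m^2 - m - 20) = m*(m + 4)*(m - 5)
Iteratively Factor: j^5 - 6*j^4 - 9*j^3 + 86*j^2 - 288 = (j - 3)*(j^4 - 3*j^3 - 18*j^2 + 32*j + 96) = (j - 4)*(j - 3)*(j^3 + j^2 - 14*j - 24) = (j - 4)*(j - 3)*(j + 2)*(j^2 - j - 12) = (j - 4)*(j - 3)*(j + 2)*(j + 3)*(j - 4)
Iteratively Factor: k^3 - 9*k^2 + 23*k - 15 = (k - 3)*(k^2 - 6*k + 5) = (k - 5)*(k - 3)*(k - 1)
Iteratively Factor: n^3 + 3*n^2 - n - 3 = (n - 1)*(n^2 + 4*n + 3) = (n - 1)*(n + 3)*(n + 1)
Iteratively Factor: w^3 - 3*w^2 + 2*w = (w - 1)*(w^2 - 2*w) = (w - 2)*(w - 1)*(w)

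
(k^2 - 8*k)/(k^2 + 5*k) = (k - 8)/(k + 5)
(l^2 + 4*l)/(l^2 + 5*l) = (l + 4)/(l + 5)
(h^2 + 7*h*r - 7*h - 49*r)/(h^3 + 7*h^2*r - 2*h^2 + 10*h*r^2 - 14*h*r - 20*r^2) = (h^2 + 7*h*r - 7*h - 49*r)/(h^3 + 7*h^2*r - 2*h^2 + 10*h*r^2 - 14*h*r - 20*r^2)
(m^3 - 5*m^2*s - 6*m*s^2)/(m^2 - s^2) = m*(-m + 6*s)/(-m + s)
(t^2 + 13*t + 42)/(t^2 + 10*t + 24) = (t + 7)/(t + 4)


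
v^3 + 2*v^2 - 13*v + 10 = (v - 2)*(v - 1)*(v + 5)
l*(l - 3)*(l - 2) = l^3 - 5*l^2 + 6*l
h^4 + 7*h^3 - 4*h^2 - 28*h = h*(h - 2)*(h + 2)*(h + 7)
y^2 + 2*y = y*(y + 2)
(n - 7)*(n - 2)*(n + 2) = n^3 - 7*n^2 - 4*n + 28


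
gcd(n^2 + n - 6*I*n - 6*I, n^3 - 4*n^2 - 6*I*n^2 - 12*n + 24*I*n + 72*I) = n - 6*I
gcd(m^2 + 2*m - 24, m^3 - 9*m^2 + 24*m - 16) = m - 4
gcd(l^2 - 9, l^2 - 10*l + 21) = l - 3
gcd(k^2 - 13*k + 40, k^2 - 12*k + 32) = k - 8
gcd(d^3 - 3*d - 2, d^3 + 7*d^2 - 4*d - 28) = d - 2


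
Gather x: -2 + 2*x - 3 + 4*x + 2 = 6*x - 3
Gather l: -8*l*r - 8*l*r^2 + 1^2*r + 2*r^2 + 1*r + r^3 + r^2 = l*(-8*r^2 - 8*r) + r^3 + 3*r^2 + 2*r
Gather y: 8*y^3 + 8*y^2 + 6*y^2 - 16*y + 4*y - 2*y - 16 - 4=8*y^3 + 14*y^2 - 14*y - 20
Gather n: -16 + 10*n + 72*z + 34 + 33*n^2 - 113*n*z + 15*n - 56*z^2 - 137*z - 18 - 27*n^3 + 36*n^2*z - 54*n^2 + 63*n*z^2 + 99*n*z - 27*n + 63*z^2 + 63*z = -27*n^3 + n^2*(36*z - 21) + n*(63*z^2 - 14*z - 2) + 7*z^2 - 2*z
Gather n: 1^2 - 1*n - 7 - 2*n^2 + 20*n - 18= -2*n^2 + 19*n - 24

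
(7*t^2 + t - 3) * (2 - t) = -7*t^3 + 13*t^2 + 5*t - 6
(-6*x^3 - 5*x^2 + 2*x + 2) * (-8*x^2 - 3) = 48*x^5 + 40*x^4 + 2*x^3 - x^2 - 6*x - 6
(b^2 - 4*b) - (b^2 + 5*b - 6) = 6 - 9*b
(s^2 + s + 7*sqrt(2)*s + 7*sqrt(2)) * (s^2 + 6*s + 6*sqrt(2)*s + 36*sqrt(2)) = s^4 + 7*s^3 + 13*sqrt(2)*s^3 + 90*s^2 + 91*sqrt(2)*s^2 + 78*sqrt(2)*s + 588*s + 504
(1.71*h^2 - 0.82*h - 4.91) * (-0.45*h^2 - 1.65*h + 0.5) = -0.7695*h^4 - 2.4525*h^3 + 4.4175*h^2 + 7.6915*h - 2.455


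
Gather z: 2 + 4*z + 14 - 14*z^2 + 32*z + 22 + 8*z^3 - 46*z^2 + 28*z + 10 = 8*z^3 - 60*z^2 + 64*z + 48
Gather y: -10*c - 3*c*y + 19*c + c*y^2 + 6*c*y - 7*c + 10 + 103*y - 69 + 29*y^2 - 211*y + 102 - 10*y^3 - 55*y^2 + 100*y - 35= 2*c - 10*y^3 + y^2*(c - 26) + y*(3*c - 8) + 8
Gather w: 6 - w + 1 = 7 - w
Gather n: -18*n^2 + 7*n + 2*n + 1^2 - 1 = -18*n^2 + 9*n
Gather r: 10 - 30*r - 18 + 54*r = 24*r - 8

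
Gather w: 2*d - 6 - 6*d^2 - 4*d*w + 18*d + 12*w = -6*d^2 + 20*d + w*(12 - 4*d) - 6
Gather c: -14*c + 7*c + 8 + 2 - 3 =7 - 7*c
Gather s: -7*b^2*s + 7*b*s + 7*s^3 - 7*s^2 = 7*s^3 - 7*s^2 + s*(-7*b^2 + 7*b)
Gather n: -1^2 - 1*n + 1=-n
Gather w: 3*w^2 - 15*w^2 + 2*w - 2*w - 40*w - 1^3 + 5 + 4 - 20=-12*w^2 - 40*w - 12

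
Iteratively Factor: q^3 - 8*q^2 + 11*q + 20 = (q - 4)*(q^2 - 4*q - 5) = (q - 4)*(q + 1)*(q - 5)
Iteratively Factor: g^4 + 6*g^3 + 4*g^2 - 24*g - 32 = (g + 2)*(g^3 + 4*g^2 - 4*g - 16) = (g - 2)*(g + 2)*(g^2 + 6*g + 8) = (g - 2)*(g + 2)^2*(g + 4)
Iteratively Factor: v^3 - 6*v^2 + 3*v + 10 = (v - 5)*(v^2 - v - 2) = (v - 5)*(v - 2)*(v + 1)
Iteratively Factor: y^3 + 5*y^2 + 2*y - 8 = (y + 2)*(y^2 + 3*y - 4) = (y + 2)*(y + 4)*(y - 1)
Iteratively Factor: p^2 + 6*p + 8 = (p + 4)*(p + 2)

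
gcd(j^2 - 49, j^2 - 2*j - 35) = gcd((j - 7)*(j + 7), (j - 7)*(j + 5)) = j - 7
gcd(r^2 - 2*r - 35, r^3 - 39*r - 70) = r^2 - 2*r - 35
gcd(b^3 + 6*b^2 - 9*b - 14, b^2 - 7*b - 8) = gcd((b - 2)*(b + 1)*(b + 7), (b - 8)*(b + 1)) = b + 1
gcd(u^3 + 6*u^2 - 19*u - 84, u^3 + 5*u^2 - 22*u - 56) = u^2 + 3*u - 28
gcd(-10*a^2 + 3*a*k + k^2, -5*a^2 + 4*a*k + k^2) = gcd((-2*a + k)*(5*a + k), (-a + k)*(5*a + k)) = 5*a + k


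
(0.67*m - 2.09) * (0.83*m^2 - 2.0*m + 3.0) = 0.5561*m^3 - 3.0747*m^2 + 6.19*m - 6.27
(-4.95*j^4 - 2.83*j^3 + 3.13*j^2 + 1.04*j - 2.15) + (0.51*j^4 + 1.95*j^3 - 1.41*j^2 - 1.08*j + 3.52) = -4.44*j^4 - 0.88*j^3 + 1.72*j^2 - 0.04*j + 1.37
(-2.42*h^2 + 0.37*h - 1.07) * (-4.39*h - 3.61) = 10.6238*h^3 + 7.1119*h^2 + 3.3616*h + 3.8627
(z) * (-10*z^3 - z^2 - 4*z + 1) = -10*z^4 - z^3 - 4*z^2 + z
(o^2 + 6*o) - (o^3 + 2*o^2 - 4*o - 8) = -o^3 - o^2 + 10*o + 8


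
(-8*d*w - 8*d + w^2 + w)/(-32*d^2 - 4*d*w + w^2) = (w + 1)/(4*d + w)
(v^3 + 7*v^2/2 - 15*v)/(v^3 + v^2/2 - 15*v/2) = (v + 6)/(v + 3)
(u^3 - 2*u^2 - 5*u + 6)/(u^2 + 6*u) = (u^3 - 2*u^2 - 5*u + 6)/(u*(u + 6))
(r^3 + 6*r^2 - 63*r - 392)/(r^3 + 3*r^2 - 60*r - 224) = (r + 7)/(r + 4)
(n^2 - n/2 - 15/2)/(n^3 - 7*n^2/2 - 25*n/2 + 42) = (2*n + 5)/(2*n^2 - n - 28)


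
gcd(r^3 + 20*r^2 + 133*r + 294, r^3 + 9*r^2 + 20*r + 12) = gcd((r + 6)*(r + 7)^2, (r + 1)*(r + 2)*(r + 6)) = r + 6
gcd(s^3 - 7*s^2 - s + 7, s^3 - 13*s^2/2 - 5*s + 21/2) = s^2 - 8*s + 7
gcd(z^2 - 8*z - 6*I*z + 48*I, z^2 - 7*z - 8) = z - 8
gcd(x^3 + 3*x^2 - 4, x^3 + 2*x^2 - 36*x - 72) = x + 2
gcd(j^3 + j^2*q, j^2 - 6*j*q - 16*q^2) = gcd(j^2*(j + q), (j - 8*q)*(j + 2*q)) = 1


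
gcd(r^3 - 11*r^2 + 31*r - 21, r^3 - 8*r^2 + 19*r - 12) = r^2 - 4*r + 3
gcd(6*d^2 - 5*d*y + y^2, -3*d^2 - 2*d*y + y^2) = -3*d + y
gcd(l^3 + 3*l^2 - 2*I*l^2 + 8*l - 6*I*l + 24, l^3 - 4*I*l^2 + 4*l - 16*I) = l^2 - 2*I*l + 8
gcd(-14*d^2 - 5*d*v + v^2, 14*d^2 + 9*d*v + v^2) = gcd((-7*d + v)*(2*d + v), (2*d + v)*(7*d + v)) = 2*d + v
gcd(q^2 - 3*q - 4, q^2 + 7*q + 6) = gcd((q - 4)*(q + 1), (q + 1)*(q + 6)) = q + 1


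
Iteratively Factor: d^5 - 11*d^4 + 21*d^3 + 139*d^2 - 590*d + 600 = (d - 2)*(d^4 - 9*d^3 + 3*d^2 + 145*d - 300) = (d - 5)*(d - 2)*(d^3 - 4*d^2 - 17*d + 60) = (d - 5)*(d - 2)*(d + 4)*(d^2 - 8*d + 15) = (d - 5)*(d - 3)*(d - 2)*(d + 4)*(d - 5)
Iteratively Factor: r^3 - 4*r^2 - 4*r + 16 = (r - 4)*(r^2 - 4) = (r - 4)*(r + 2)*(r - 2)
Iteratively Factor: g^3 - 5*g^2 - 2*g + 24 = (g + 2)*(g^2 - 7*g + 12) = (g - 4)*(g + 2)*(g - 3)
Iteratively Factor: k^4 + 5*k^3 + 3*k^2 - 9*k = (k + 3)*(k^3 + 2*k^2 - 3*k) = (k - 1)*(k + 3)*(k^2 + 3*k) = k*(k - 1)*(k + 3)*(k + 3)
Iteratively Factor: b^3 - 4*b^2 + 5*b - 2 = (b - 1)*(b^2 - 3*b + 2) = (b - 2)*(b - 1)*(b - 1)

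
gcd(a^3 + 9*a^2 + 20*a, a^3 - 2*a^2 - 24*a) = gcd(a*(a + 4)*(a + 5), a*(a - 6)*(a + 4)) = a^2 + 4*a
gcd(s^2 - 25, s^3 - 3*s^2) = 1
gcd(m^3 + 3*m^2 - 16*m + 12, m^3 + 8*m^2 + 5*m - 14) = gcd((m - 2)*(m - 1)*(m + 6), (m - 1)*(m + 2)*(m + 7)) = m - 1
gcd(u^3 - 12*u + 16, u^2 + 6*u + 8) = u + 4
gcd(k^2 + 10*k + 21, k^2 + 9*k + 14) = k + 7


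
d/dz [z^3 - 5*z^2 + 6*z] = 3*z^2 - 10*z + 6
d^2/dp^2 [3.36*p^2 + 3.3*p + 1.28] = 6.72000000000000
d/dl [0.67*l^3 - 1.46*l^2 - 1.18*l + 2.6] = 2.01*l^2 - 2.92*l - 1.18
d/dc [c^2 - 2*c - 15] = 2*c - 2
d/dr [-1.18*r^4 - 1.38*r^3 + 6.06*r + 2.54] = -4.72*r^3 - 4.14*r^2 + 6.06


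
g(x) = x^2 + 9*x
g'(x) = 2*x + 9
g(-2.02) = -14.10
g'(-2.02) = 4.96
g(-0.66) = -5.50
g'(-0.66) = 7.68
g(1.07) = 10.77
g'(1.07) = 11.14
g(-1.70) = -12.41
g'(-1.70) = 5.60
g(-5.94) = -18.18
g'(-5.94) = -2.88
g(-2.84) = -17.49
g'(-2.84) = 3.32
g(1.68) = 17.94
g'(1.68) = 12.36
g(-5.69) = -18.83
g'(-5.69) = -2.38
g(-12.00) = 36.00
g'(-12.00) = -15.00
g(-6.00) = -18.00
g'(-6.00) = -3.00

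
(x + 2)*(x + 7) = x^2 + 9*x + 14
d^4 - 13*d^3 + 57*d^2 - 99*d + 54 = (d - 6)*(d - 3)^2*(d - 1)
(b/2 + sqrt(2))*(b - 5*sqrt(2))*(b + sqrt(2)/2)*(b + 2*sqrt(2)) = b^4/2 - sqrt(2)*b^3/4 - 33*b^2/2 - 28*sqrt(2)*b - 20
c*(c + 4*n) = c^2 + 4*c*n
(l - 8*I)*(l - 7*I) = l^2 - 15*I*l - 56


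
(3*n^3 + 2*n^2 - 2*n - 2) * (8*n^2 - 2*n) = 24*n^5 + 10*n^4 - 20*n^3 - 12*n^2 + 4*n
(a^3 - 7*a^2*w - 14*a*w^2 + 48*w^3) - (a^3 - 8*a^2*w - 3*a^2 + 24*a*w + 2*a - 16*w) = a^2*w + 3*a^2 - 14*a*w^2 - 24*a*w - 2*a + 48*w^3 + 16*w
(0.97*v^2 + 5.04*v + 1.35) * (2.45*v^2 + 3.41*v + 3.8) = 2.3765*v^4 + 15.6557*v^3 + 24.1799*v^2 + 23.7555*v + 5.13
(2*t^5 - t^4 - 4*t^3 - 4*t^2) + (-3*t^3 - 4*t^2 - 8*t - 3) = 2*t^5 - t^4 - 7*t^3 - 8*t^2 - 8*t - 3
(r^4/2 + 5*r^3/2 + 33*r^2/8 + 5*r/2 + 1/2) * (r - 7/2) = r^5/2 + 3*r^4/4 - 37*r^3/8 - 191*r^2/16 - 33*r/4 - 7/4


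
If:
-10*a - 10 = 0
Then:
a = -1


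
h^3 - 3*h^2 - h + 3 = (h - 3)*(h - 1)*(h + 1)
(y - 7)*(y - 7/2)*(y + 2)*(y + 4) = y^4 - 9*y^3/2 - 61*y^2/2 + 63*y + 196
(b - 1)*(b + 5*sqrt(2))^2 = b^3 - b^2 + 10*sqrt(2)*b^2 - 10*sqrt(2)*b + 50*b - 50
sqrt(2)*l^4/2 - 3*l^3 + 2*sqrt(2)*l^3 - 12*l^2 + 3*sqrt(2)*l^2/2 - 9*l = l*(l + 3)*(l - 3*sqrt(2))*(sqrt(2)*l/2 + sqrt(2)/2)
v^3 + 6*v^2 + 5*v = v*(v + 1)*(v + 5)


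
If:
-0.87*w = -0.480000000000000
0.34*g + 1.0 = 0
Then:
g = -2.94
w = 0.55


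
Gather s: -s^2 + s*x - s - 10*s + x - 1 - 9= -s^2 + s*(x - 11) + x - 10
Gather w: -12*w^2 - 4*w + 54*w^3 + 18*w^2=54*w^3 + 6*w^2 - 4*w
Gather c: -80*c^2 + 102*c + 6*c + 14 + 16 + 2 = -80*c^2 + 108*c + 32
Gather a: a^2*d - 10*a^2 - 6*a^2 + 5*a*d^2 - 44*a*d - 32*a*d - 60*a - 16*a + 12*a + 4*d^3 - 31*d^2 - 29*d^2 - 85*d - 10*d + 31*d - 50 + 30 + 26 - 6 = a^2*(d - 16) + a*(5*d^2 - 76*d - 64) + 4*d^3 - 60*d^2 - 64*d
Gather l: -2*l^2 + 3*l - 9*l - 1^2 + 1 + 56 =-2*l^2 - 6*l + 56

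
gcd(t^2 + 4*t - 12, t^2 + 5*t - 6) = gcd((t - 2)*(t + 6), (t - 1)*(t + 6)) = t + 6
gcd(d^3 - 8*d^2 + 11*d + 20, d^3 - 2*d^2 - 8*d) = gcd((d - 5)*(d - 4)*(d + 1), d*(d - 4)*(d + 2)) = d - 4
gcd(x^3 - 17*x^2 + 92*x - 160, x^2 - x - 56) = x - 8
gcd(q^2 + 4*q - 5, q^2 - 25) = q + 5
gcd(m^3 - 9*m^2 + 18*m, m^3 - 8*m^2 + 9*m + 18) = m^2 - 9*m + 18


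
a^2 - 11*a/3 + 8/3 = (a - 8/3)*(a - 1)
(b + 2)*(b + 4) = b^2 + 6*b + 8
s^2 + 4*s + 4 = (s + 2)^2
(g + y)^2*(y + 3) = g^2*y + 3*g^2 + 2*g*y^2 + 6*g*y + y^3 + 3*y^2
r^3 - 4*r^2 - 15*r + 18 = (r - 6)*(r - 1)*(r + 3)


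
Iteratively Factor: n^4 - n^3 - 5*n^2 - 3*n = (n + 1)*(n^3 - 2*n^2 - 3*n) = (n + 1)^2*(n^2 - 3*n) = (n - 3)*(n + 1)^2*(n)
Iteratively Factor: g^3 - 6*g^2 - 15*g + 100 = (g + 4)*(g^2 - 10*g + 25) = (g - 5)*(g + 4)*(g - 5)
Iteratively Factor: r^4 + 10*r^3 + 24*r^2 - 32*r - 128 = (r + 4)*(r^3 + 6*r^2 - 32) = (r - 2)*(r + 4)*(r^2 + 8*r + 16) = (r - 2)*(r + 4)^2*(r + 4)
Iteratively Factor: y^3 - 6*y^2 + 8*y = (y)*(y^2 - 6*y + 8) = y*(y - 4)*(y - 2)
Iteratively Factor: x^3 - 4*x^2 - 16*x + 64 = (x + 4)*(x^2 - 8*x + 16) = (x - 4)*(x + 4)*(x - 4)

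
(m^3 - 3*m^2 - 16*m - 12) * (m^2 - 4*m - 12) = m^5 - 7*m^4 - 16*m^3 + 88*m^2 + 240*m + 144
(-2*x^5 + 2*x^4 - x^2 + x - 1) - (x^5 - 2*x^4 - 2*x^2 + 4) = -3*x^5 + 4*x^4 + x^2 + x - 5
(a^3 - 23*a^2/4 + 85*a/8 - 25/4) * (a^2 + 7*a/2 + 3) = a^5 - 9*a^4/4 - 13*a^3/2 + 219*a^2/16 + 10*a - 75/4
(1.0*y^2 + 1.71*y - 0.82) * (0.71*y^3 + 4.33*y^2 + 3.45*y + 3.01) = 0.71*y^5 + 5.5441*y^4 + 10.2721*y^3 + 5.3589*y^2 + 2.3181*y - 2.4682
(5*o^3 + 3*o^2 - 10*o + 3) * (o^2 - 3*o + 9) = 5*o^5 - 12*o^4 + 26*o^3 + 60*o^2 - 99*o + 27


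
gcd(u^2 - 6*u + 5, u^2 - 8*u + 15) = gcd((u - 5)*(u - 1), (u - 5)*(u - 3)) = u - 5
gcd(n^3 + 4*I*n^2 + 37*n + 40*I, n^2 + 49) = 1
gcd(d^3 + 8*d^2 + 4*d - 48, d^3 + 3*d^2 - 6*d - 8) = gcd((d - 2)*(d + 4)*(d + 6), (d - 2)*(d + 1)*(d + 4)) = d^2 + 2*d - 8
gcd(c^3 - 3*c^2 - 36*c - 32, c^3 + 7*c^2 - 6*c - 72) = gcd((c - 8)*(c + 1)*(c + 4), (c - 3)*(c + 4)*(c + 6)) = c + 4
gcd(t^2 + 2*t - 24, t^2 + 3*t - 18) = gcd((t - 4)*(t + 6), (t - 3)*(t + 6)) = t + 6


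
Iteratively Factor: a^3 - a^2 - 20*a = (a - 5)*(a^2 + 4*a) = a*(a - 5)*(a + 4)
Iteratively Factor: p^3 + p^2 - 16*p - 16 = (p + 1)*(p^2 - 16) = (p + 1)*(p + 4)*(p - 4)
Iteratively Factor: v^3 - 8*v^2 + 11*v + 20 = (v - 4)*(v^2 - 4*v - 5) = (v - 5)*(v - 4)*(v + 1)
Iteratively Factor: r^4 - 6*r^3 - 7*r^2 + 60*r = (r)*(r^3 - 6*r^2 - 7*r + 60) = r*(r + 3)*(r^2 - 9*r + 20) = r*(r - 4)*(r + 3)*(r - 5)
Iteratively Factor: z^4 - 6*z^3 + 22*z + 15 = (z - 5)*(z^3 - z^2 - 5*z - 3) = (z - 5)*(z + 1)*(z^2 - 2*z - 3) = (z - 5)*(z - 3)*(z + 1)*(z + 1)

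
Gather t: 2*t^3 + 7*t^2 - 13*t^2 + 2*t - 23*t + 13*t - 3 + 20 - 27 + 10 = 2*t^3 - 6*t^2 - 8*t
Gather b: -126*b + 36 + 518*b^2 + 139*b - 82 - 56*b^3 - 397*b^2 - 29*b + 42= -56*b^3 + 121*b^2 - 16*b - 4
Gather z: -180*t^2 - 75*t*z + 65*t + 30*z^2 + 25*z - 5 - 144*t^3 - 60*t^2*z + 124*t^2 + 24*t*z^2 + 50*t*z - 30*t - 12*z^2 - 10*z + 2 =-144*t^3 - 56*t^2 + 35*t + z^2*(24*t + 18) + z*(-60*t^2 - 25*t + 15) - 3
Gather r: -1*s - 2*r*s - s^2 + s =-2*r*s - s^2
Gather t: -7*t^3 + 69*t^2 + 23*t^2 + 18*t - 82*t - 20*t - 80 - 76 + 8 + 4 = -7*t^3 + 92*t^2 - 84*t - 144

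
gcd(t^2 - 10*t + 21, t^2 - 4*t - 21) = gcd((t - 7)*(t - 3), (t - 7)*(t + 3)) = t - 7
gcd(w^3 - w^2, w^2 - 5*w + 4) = w - 1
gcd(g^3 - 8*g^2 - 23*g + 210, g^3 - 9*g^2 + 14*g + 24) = g - 6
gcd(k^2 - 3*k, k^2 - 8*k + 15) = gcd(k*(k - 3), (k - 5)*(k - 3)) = k - 3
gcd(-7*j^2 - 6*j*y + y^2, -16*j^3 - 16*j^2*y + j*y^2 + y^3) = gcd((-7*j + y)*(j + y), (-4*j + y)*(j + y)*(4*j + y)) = j + y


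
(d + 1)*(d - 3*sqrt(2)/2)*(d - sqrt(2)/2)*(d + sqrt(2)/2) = d^4 - 3*sqrt(2)*d^3/2 + d^3 - 3*sqrt(2)*d^2/2 - d^2/2 - d/2 + 3*sqrt(2)*d/4 + 3*sqrt(2)/4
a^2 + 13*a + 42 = (a + 6)*(a + 7)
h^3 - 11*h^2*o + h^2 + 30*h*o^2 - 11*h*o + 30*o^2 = (h + 1)*(h - 6*o)*(h - 5*o)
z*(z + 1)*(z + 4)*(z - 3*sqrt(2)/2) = z^4 - 3*sqrt(2)*z^3/2 + 5*z^3 - 15*sqrt(2)*z^2/2 + 4*z^2 - 6*sqrt(2)*z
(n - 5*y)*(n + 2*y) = n^2 - 3*n*y - 10*y^2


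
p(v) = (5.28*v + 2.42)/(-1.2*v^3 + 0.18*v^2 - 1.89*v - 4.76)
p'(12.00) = 0.01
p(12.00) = -0.03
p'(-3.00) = -0.24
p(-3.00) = -0.38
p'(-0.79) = -3.24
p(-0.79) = 0.68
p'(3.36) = 0.18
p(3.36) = -0.37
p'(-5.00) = -0.06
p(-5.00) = -0.15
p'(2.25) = 0.34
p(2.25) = -0.66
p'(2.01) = 0.36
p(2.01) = -0.74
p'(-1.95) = -1.15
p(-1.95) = -0.93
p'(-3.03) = -0.23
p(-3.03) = -0.38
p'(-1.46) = -9.41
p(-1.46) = -2.50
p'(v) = (5.28*v + 2.42)*(3.6*v^2 - 0.36*v + 1.89)/(-1.2*v^3 + 0.18*v^2 - 1.89*v - 4.76)^2 + 5.28/(-1.2*v^3 + 0.18*v^2 - 1.89*v - 4.76)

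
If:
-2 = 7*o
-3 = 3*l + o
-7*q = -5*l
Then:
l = -19/21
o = -2/7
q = -95/147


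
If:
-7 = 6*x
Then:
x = -7/6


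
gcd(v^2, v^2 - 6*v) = v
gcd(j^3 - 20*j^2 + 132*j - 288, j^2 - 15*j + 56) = j - 8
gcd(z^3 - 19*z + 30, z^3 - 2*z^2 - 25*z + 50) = z^2 + 3*z - 10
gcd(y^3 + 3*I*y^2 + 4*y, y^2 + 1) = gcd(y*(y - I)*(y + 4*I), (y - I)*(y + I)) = y - I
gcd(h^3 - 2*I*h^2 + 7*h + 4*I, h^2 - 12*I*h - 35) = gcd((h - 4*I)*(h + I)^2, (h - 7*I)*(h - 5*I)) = 1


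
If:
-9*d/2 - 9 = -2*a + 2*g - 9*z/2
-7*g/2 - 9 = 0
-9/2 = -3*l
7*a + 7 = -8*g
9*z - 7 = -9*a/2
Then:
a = 95/49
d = -55/294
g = -18/7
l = 3/2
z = -169/882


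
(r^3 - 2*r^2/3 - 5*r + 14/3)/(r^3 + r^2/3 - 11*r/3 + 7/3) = (r - 2)/(r - 1)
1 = 1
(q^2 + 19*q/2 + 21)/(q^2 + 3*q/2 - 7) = (q + 6)/(q - 2)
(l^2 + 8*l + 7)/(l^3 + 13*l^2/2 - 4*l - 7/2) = 2*(l + 1)/(2*l^2 - l - 1)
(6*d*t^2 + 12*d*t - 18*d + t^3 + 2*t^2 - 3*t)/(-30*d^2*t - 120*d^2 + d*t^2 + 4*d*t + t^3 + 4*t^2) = (t^2 + 2*t - 3)/(-5*d*t - 20*d + t^2 + 4*t)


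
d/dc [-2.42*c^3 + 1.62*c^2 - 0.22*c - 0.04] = -7.26*c^2 + 3.24*c - 0.22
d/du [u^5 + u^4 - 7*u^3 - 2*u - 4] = 5*u^4 + 4*u^3 - 21*u^2 - 2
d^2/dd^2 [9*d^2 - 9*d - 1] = 18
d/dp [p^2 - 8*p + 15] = 2*p - 8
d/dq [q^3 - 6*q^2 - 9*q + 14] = 3*q^2 - 12*q - 9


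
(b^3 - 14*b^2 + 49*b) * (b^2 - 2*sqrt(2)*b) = b^5 - 14*b^4 - 2*sqrt(2)*b^4 + 28*sqrt(2)*b^3 + 49*b^3 - 98*sqrt(2)*b^2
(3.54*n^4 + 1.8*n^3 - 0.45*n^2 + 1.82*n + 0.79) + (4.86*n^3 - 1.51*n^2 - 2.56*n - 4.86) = 3.54*n^4 + 6.66*n^3 - 1.96*n^2 - 0.74*n - 4.07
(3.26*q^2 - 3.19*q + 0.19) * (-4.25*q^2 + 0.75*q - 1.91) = -13.855*q^4 + 16.0025*q^3 - 9.4266*q^2 + 6.2354*q - 0.3629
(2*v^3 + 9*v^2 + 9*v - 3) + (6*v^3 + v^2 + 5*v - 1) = 8*v^3 + 10*v^2 + 14*v - 4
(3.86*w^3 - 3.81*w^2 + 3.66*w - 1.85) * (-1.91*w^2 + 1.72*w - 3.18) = -7.3726*w^5 + 13.9163*w^4 - 25.8186*w^3 + 21.9445*w^2 - 14.8208*w + 5.883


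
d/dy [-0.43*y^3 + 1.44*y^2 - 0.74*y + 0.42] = -1.29*y^2 + 2.88*y - 0.74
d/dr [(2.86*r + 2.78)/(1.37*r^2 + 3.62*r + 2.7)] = (3.9182*r^2 + 10.3532*r - (2.74*r + 3.62)*(2.86*r + 2.78) + 7.722)/(1.37*r^2 + 3.62*r + 2.7)^2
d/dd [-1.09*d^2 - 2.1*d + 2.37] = -2.18*d - 2.1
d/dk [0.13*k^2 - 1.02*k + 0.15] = 0.26*k - 1.02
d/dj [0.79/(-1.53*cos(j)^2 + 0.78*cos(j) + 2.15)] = (0.6162 - 2.4174*cos(j))*sin(j)/(-1.53*cos(j)^2 + 0.78*cos(j) + 2.15)^2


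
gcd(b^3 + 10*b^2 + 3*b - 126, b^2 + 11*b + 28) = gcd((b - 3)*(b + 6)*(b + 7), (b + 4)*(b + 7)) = b + 7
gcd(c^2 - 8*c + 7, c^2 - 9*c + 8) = c - 1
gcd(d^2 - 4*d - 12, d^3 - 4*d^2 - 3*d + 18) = d + 2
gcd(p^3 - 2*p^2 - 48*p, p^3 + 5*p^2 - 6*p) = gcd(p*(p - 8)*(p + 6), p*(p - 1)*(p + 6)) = p^2 + 6*p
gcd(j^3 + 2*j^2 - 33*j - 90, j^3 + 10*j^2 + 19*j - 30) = j + 5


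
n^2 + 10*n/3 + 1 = (n + 1/3)*(n + 3)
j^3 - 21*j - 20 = (j - 5)*(j + 1)*(j + 4)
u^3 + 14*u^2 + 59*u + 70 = (u + 2)*(u + 5)*(u + 7)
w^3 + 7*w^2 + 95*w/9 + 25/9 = (w + 1/3)*(w + 5/3)*(w + 5)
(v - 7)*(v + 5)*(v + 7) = v^3 + 5*v^2 - 49*v - 245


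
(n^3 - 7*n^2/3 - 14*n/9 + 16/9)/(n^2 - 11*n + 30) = (9*n^3 - 21*n^2 - 14*n + 16)/(9*(n^2 - 11*n + 30))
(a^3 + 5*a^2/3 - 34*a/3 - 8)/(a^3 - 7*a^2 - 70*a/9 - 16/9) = 3*(a^2 + a - 12)/(3*a^2 - 23*a - 8)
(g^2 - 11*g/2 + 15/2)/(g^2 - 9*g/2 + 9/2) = (2*g - 5)/(2*g - 3)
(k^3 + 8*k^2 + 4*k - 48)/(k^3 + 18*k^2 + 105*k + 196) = (k^2 + 4*k - 12)/(k^2 + 14*k + 49)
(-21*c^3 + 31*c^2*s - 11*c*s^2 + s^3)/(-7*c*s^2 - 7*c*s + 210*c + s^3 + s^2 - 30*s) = (3*c^2 - 4*c*s + s^2)/(s^2 + s - 30)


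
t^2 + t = t*(t + 1)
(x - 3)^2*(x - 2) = x^3 - 8*x^2 + 21*x - 18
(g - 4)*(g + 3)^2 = g^3 + 2*g^2 - 15*g - 36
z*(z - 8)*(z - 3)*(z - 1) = z^4 - 12*z^3 + 35*z^2 - 24*z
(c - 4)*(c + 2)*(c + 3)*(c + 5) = c^4 + 6*c^3 - 9*c^2 - 94*c - 120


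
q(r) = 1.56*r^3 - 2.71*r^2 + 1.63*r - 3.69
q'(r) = 4.68*r^2 - 5.42*r + 1.63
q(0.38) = -3.38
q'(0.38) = 0.25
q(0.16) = -3.49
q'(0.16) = 0.88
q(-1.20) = -12.24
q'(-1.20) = 14.87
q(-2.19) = -36.64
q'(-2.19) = 35.95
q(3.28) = 27.55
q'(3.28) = 34.20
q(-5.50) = -354.18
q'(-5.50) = 173.01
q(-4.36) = -191.61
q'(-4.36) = 114.23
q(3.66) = 42.46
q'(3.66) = 44.48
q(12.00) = 2321.31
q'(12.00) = 610.51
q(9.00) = 928.71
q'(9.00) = 331.93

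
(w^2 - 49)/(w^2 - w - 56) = (w - 7)/(w - 8)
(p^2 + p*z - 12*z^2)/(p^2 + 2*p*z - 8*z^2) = (-p + 3*z)/(-p + 2*z)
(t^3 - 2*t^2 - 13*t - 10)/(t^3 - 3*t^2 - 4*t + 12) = (t^2 - 4*t - 5)/(t^2 - 5*t + 6)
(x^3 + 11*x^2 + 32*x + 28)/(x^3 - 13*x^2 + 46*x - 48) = (x^3 + 11*x^2 + 32*x + 28)/(x^3 - 13*x^2 + 46*x - 48)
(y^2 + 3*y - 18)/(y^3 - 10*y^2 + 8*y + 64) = (y^2 + 3*y - 18)/(y^3 - 10*y^2 + 8*y + 64)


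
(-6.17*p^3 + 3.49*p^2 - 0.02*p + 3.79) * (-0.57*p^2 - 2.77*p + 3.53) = 3.5169*p^5 + 15.1016*p^4 - 31.436*p^3 + 10.2148*p^2 - 10.5689*p + 13.3787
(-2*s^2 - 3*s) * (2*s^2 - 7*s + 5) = -4*s^4 + 8*s^3 + 11*s^2 - 15*s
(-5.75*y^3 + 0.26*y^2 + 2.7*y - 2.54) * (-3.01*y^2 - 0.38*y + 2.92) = 17.3075*y^5 + 1.4024*y^4 - 25.0158*y^3 + 7.3786*y^2 + 8.8492*y - 7.4168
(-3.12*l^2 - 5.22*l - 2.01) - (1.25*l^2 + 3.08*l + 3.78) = -4.37*l^2 - 8.3*l - 5.79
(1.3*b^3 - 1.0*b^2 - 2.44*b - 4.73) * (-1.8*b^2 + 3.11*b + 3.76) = -2.34*b^5 + 5.843*b^4 + 6.17*b^3 - 2.8344*b^2 - 23.8847*b - 17.7848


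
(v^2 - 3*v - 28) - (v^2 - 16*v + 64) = 13*v - 92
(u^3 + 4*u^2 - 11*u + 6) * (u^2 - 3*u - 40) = u^5 + u^4 - 63*u^3 - 121*u^2 + 422*u - 240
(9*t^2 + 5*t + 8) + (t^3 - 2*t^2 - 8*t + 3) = t^3 + 7*t^2 - 3*t + 11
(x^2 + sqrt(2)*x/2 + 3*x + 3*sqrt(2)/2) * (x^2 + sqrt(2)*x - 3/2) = x^4 + 3*sqrt(2)*x^3/2 + 3*x^3 - x^2/2 + 9*sqrt(2)*x^2/2 - 3*x/2 - 3*sqrt(2)*x/4 - 9*sqrt(2)/4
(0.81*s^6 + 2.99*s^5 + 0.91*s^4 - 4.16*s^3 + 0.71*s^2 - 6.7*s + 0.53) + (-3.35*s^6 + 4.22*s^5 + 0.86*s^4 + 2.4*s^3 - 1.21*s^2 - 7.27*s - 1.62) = -2.54*s^6 + 7.21*s^5 + 1.77*s^4 - 1.76*s^3 - 0.5*s^2 - 13.97*s - 1.09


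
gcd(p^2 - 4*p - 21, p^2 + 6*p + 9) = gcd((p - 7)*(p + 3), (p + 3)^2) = p + 3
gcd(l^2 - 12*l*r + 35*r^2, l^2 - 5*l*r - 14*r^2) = -l + 7*r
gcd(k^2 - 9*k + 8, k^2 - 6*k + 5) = k - 1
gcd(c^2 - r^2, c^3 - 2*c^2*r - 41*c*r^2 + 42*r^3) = -c + r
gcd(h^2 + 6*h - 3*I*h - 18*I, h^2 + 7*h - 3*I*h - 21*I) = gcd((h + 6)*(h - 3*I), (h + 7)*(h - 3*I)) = h - 3*I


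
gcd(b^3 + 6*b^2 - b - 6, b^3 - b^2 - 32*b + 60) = b + 6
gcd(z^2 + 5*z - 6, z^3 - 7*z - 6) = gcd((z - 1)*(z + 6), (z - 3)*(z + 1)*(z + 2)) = 1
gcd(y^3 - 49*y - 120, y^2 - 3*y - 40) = y^2 - 3*y - 40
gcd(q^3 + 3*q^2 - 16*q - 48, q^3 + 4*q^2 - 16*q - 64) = q^2 - 16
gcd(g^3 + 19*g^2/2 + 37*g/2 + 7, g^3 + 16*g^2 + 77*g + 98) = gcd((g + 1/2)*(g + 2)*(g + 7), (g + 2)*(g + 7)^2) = g^2 + 9*g + 14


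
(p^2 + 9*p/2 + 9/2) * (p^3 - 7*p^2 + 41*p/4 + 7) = p^5 - 5*p^4/2 - 67*p^3/4 + 173*p^2/8 + 621*p/8 + 63/2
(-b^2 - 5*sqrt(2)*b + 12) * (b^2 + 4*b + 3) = -b^4 - 5*sqrt(2)*b^3 - 4*b^3 - 20*sqrt(2)*b^2 + 9*b^2 - 15*sqrt(2)*b + 48*b + 36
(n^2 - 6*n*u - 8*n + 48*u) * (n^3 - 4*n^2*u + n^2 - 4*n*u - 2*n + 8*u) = n^5 - 10*n^4*u - 7*n^4 + 24*n^3*u^2 + 70*n^3*u - 10*n^3 - 168*n^2*u^2 + 100*n^2*u + 16*n^2 - 240*n*u^2 - 160*n*u + 384*u^2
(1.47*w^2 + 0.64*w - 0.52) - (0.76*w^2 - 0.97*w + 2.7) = 0.71*w^2 + 1.61*w - 3.22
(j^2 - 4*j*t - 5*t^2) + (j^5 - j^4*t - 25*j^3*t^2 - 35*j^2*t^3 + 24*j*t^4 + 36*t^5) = j^5 - j^4*t - 25*j^3*t^2 - 35*j^2*t^3 + j^2 + 24*j*t^4 - 4*j*t + 36*t^5 - 5*t^2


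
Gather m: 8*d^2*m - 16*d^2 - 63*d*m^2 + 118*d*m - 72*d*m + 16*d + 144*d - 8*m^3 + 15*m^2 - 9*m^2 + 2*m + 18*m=-16*d^2 + 160*d - 8*m^3 + m^2*(6 - 63*d) + m*(8*d^2 + 46*d + 20)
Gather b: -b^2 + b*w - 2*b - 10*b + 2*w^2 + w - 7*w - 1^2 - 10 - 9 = -b^2 + b*(w - 12) + 2*w^2 - 6*w - 20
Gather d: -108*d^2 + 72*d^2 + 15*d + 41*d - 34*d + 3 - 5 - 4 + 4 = -36*d^2 + 22*d - 2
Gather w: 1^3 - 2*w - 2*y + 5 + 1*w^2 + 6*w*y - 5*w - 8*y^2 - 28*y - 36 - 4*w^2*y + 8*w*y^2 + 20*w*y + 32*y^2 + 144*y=w^2*(1 - 4*y) + w*(8*y^2 + 26*y - 7) + 24*y^2 + 114*y - 30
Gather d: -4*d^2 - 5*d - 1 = -4*d^2 - 5*d - 1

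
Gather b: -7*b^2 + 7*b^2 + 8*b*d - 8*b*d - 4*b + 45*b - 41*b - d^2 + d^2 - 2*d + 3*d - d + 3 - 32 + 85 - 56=0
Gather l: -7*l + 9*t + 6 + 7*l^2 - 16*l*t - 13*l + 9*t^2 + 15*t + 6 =7*l^2 + l*(-16*t - 20) + 9*t^2 + 24*t + 12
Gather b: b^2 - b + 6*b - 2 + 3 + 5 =b^2 + 5*b + 6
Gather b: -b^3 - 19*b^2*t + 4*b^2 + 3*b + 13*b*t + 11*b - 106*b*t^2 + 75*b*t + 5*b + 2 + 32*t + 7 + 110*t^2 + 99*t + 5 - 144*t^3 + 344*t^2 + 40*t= -b^3 + b^2*(4 - 19*t) + b*(-106*t^2 + 88*t + 19) - 144*t^3 + 454*t^2 + 171*t + 14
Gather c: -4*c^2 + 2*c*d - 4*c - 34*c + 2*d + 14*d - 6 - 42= -4*c^2 + c*(2*d - 38) + 16*d - 48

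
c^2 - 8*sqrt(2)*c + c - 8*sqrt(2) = (c + 1)*(c - 8*sqrt(2))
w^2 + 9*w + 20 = (w + 4)*(w + 5)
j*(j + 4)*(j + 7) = j^3 + 11*j^2 + 28*j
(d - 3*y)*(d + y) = d^2 - 2*d*y - 3*y^2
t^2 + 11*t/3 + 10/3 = (t + 5/3)*(t + 2)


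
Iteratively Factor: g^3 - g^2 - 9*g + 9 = (g - 3)*(g^2 + 2*g - 3) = (g - 3)*(g - 1)*(g + 3)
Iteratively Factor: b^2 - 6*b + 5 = (b - 1)*(b - 5)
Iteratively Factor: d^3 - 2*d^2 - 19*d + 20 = (d - 1)*(d^2 - d - 20) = (d - 5)*(d - 1)*(d + 4)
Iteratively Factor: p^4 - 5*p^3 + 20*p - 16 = (p + 2)*(p^3 - 7*p^2 + 14*p - 8) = (p - 1)*(p + 2)*(p^2 - 6*p + 8) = (p - 2)*(p - 1)*(p + 2)*(p - 4)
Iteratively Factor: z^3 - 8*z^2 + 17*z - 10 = (z - 5)*(z^2 - 3*z + 2) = (z - 5)*(z - 1)*(z - 2)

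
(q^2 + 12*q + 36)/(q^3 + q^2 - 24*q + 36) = (q + 6)/(q^2 - 5*q + 6)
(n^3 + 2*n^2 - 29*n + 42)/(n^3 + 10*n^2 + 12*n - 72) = (n^2 + 4*n - 21)/(n^2 + 12*n + 36)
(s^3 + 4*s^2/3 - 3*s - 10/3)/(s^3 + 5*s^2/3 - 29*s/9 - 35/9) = 3*(s + 2)/(3*s + 7)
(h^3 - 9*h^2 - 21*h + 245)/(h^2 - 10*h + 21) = (h^2 - 2*h - 35)/(h - 3)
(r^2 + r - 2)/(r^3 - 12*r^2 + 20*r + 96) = (r - 1)/(r^2 - 14*r + 48)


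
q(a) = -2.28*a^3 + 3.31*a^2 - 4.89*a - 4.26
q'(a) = -6.84*a^2 + 6.62*a - 4.89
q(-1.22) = 10.77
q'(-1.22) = -23.15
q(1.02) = -8.22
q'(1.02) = -5.25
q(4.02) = -118.55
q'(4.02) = -88.81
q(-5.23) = 438.02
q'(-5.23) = -226.61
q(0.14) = -4.89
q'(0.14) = -4.10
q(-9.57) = 2344.03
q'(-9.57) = -694.68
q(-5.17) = 424.56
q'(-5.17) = -221.94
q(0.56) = -6.36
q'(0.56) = -3.33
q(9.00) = -1442.28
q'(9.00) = -499.35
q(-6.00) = 636.72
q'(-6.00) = -290.85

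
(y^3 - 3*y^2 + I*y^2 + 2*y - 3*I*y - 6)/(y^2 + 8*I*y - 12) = (y^2 - y*(3 + I) + 3*I)/(y + 6*I)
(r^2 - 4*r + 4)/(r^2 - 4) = (r - 2)/(r + 2)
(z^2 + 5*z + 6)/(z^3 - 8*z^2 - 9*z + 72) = (z + 2)/(z^2 - 11*z + 24)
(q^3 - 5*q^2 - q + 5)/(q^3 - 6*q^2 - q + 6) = (q - 5)/(q - 6)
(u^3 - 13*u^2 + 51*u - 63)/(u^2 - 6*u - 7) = (u^2 - 6*u + 9)/(u + 1)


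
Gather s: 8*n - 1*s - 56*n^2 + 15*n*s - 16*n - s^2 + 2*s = -56*n^2 - 8*n - s^2 + s*(15*n + 1)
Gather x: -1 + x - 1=x - 2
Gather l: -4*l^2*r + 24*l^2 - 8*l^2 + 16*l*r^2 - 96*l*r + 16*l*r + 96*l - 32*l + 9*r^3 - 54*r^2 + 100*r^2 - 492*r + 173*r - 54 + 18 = l^2*(16 - 4*r) + l*(16*r^2 - 80*r + 64) + 9*r^3 + 46*r^2 - 319*r - 36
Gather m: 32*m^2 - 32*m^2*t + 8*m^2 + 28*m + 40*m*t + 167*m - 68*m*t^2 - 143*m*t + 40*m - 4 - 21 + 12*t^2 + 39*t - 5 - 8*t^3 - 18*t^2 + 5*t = m^2*(40 - 32*t) + m*(-68*t^2 - 103*t + 235) - 8*t^3 - 6*t^2 + 44*t - 30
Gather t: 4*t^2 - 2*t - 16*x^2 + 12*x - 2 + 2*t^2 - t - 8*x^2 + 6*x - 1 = 6*t^2 - 3*t - 24*x^2 + 18*x - 3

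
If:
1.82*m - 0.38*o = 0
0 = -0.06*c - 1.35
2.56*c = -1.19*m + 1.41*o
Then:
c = -22.50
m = -10.35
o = -49.59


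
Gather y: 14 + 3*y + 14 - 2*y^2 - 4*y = -2*y^2 - y + 28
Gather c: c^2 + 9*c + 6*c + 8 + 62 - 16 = c^2 + 15*c + 54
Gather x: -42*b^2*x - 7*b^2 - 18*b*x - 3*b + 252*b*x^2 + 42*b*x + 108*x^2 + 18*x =-7*b^2 - 3*b + x^2*(252*b + 108) + x*(-42*b^2 + 24*b + 18)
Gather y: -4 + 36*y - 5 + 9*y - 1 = 45*y - 10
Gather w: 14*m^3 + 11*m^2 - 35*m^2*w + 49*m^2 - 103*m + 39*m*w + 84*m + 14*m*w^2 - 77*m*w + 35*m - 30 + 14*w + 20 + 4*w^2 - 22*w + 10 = 14*m^3 + 60*m^2 + 16*m + w^2*(14*m + 4) + w*(-35*m^2 - 38*m - 8)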